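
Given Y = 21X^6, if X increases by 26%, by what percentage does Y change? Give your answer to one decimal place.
300.2%

For Y = 21X^6:
If X → X(1 + 0.26)
Then Y → Y · (1 + 0.26)^6
     ≈ Y · 4.0015

Percentage change = ((1 + 0.26)^6 − 1) × 100% ≈ 300.2%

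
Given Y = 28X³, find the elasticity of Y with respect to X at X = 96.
Elasticity = 3

Elasticity = (dY/dX) · (X/Y)

dY/dX = 84·X²
At X = 96: dY/dX = 774144, Y = 24772608

Elasticity = 774144 · (96 / 24772608) = 3

Interpretation: for a small percentage change in X, the percentage change in Y is approximately 3.00 times as large.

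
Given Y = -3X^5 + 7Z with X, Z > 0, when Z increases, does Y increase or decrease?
Y increases

Taking the partial derivative:
∂Y/∂Z = 7

∂Y/∂Z = 7 > 0 (assuming positive values)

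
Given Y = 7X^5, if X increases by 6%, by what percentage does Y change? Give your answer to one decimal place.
33.8%

For Y = 7X^5:
If X → X(1 + 0.06)
Then Y → Y · (1 + 0.06)^5
     ≈ Y · 1.3382

Percentage change = ((1 + 0.06)^5 − 1) × 100% ≈ 33.8%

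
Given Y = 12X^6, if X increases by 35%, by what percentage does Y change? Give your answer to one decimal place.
505.3%

For Y = 12X^6:
If X → X(1 + 0.35)
Then Y → Y · (1 + 0.35)^6
     ≈ Y · 6.0534

Percentage change = ((1 + 0.35)^6 − 1) × 100% ≈ 505.3%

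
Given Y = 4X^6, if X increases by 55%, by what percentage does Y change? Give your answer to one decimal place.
1286.7%

For Y = 4X^6:
If X → X(1 + 0.55)
Then Y → Y · (1 + 0.55)^6
     ≈ Y · 13.8672

Percentage change = ((1 + 0.55)^6 − 1) × 100% ≈ 1286.7%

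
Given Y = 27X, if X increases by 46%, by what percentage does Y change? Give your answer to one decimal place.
46.0%

For Y = 27X:
If X → X(1 + 0.46)
Then Y → Y · (1 + 0.46)^1
     = Y · 1.4600

Percentage change = ((1 + 0.46)^1 − 1) × 100% = 46.0%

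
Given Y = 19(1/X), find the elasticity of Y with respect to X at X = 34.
Elasticity = -1

Elasticity = (dY/dX) · (X/Y)

dY/dX = -19/X²
At X = 34: dY/dX = -19/1156, Y = 19/34

Elasticity = (-19/1156) · (34 / (19/34)) = -1

Interpretation: for a small percentage change in X, the percentage change in Y is approximately -1.00 times as large.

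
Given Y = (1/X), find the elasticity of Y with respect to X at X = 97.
Elasticity = -1

Elasticity = (dY/dX) · (X/Y)

dY/dX = -1/X²
At X = 97: dY/dX = -1/9409, Y = 1/97

Elasticity = (-1/9409) · (97 / (1/97)) = -1

Interpretation: for a small percentage change in X, the percentage change in Y is approximately -1.00 times as large.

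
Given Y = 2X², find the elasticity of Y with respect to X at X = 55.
Elasticity = 2

Elasticity = (dY/dX) · (X/Y)

dY/dX = 4·X
At X = 55: dY/dX = 220, Y = 6050

Elasticity = 220 · (55 / 6050) = 2

Interpretation: for a small percentage change in X, the percentage change in Y is approximately 2.00 times as large.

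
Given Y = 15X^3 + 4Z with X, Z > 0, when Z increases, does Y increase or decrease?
Y increases

Taking the partial derivative:
∂Y/∂Z = 4

∂Y/∂Z = 4 > 0 (assuming positive values)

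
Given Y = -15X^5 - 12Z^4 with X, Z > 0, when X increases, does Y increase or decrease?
Y decreases

Taking the partial derivative:
∂Y/∂X = -75X^4

∂Y/∂X = -75X^4 < 0 (assuming positive values)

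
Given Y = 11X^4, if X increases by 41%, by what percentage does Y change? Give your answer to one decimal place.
295.3%

For Y = 11X^4:
If X → X(1 + 0.41)
Then Y → Y · (1 + 0.41)^4
     ≈ Y · 3.9525

Percentage change = ((1 + 0.41)^4 − 1) × 100% ≈ 295.3%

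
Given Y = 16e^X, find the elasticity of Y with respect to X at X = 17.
Elasticity = 17

Elasticity = (dY/dX) · (X/Y)

dY/dX = 16·e^X
At X = 17: dY/dX = 16·e^17, Y = 16·e^17

Elasticity = (16·e^17) · (17 / (16·e^17)) = 17

Interpretation: for a small percentage change in X, the percentage change in Y is approximately 17.00 times as large.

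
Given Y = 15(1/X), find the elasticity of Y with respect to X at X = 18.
Elasticity = -1

Elasticity = (dY/dX) · (X/Y)

dY/dX = -15/X²
At X = 18: dY/dX = -5/108, Y = 5/6

Elasticity = (-5/108) · (18 / (5/6)) = -1

Interpretation: for a small percentage change in X, the percentage change in Y is approximately -1.00 times as large.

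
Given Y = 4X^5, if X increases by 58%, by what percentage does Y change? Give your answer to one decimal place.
884.7%

For Y = 4X^5:
If X → X(1 + 0.58)
Then Y → Y · (1 + 0.58)^5
     ≈ Y · 9.8466

Percentage change = ((1 + 0.58)^5 − 1) × 100% ≈ 884.7%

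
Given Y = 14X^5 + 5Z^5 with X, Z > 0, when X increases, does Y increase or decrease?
Y increases

Taking the partial derivative:
∂Y/∂X = 70X^4

∂Y/∂X = 70X^4 > 0 (assuming positive values)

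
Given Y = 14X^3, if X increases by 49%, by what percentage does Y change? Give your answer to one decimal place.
230.8%

For Y = 14X^3:
If X → X(1 + 0.49)
Then Y → Y · (1 + 0.49)^3
     ≈ Y · 3.3079

Percentage change = ((1 + 0.49)^3 − 1) × 100% ≈ 230.8%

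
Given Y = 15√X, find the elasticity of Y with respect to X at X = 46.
Elasticity = 1/2

Elasticity = (dY/dX) · (X/Y)

dY/dX = 15/(2·√X)
At X = 46: dY/dX = 15·√46/92, Y = 15·√46

Elasticity = (15·√46/92) · (46 / (15·√46)) = 1/2

Interpretation: for a small percentage change in X, the percentage change in Y is approximately 0.50 times as large.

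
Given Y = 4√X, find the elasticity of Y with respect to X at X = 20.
Elasticity = 1/2

Elasticity = (dY/dX) · (X/Y)

dY/dX = 2/√X
At X = 20: dY/dX = √5/5, Y = 8·√5

Elasticity = (√5/5) · (20 / (8·√5)) = 1/2

Interpretation: for a small percentage change in X, the percentage change in Y is approximately 0.50 times as large.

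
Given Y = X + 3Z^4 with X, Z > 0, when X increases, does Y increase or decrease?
Y increases

Taking the partial derivative:
∂Y/∂X = 1

∂Y/∂X = 1 > 0 (assuming positive values)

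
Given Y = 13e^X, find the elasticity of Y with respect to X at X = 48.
Elasticity = 48

Elasticity = (dY/dX) · (X/Y)

dY/dX = 13·e^X
At X = 48: dY/dX = 13·e^48, Y = 13·e^48

Elasticity = (13·e^48) · (48 / (13·e^48)) = 48

Interpretation: for a small percentage change in X, the percentage change in Y is approximately 48.00 times as large.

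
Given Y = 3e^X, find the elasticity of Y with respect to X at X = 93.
Elasticity = 93

Elasticity = (dY/dX) · (X/Y)

dY/dX = 3·e^X
At X = 93: dY/dX = 3·e^93, Y = 3·e^93

Elasticity = (3·e^93) · (93 / (3·e^93)) = 93

Interpretation: for a small percentage change in X, the percentage change in Y is approximately 93.00 times as large.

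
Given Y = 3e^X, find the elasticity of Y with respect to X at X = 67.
Elasticity = 67

Elasticity = (dY/dX) · (X/Y)

dY/dX = 3·e^X
At X = 67: dY/dX = 3·e^67, Y = 3·e^67

Elasticity = (3·e^67) · (67 / (3·e^67)) = 67

Interpretation: for a small percentage change in X, the percentage change in Y is approximately 67.00 times as large.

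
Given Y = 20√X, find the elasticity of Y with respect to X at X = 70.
Elasticity = 1/2

Elasticity = (dY/dX) · (X/Y)

dY/dX = 10/√X
At X = 70: dY/dX = √70/7, Y = 20·√70

Elasticity = (√70/7) · (70 / (20·√70)) = 1/2

Interpretation: for a small percentage change in X, the percentage change in Y is approximately 0.50 times as large.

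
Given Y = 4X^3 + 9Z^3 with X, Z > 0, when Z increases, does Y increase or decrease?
Y increases

Taking the partial derivative:
∂Y/∂Z = 27Z^2

∂Y/∂Z = 27Z^2 > 0 (assuming positive values)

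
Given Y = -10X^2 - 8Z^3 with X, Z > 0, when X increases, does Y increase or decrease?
Y decreases

Taking the partial derivative:
∂Y/∂X = -20X

∂Y/∂X = -20X < 0 (assuming positive values)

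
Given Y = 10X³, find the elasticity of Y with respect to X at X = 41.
Elasticity = 3

Elasticity = (dY/dX) · (X/Y)

dY/dX = 30·X²
At X = 41: dY/dX = 50430, Y = 689210

Elasticity = 50430 · (41 / 689210) = 3

Interpretation: for a small percentage change in X, the percentage change in Y is approximately 3.00 times as large.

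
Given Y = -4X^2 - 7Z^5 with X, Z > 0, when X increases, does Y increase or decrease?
Y decreases

Taking the partial derivative:
∂Y/∂X = -8X

∂Y/∂X = -8X < 0 (assuming positive values)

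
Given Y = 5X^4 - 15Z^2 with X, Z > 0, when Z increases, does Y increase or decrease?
Y decreases

Taking the partial derivative:
∂Y/∂Z = -30Z

∂Y/∂Z = -30Z < 0 (assuming positive values)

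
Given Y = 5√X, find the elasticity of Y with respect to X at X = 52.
Elasticity = 1/2

Elasticity = (dY/dX) · (X/Y)

dY/dX = 5/(2·√X)
At X = 52: dY/dX = 5·√13/52, Y = 10·√13

Elasticity = (5·√13/52) · (52 / (10·√13)) = 1/2

Interpretation: for a small percentage change in X, the percentage change in Y is approximately 0.50 times as large.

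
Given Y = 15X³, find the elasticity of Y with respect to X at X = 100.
Elasticity = 3

Elasticity = (dY/dX) · (X/Y)

dY/dX = 45·X²
At X = 100: dY/dX = 450000, Y = 15000000

Elasticity = 450000 · (100 / 15000000) = 3

Interpretation: for a small percentage change in X, the percentage change in Y is approximately 3.00 times as large.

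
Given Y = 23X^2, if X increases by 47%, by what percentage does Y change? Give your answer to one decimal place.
116.1%

For Y = 23X^2:
If X → X(1 + 0.47)
Then Y → Y · (1 + 0.47)^2
     = Y · 2.1609

Percentage change = ((1 + 0.47)^2 − 1) × 100% ≈ 116.1%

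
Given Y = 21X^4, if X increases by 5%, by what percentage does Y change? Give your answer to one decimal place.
21.6%

For Y = 21X^4:
If X → X(1 + 0.05)
Then Y → Y · (1 + 0.05)^4
     ≈ Y · 1.2155

Percentage change = ((1 + 0.05)^4 − 1) × 100% ≈ 21.6%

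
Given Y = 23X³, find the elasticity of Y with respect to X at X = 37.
Elasticity = 3

Elasticity = (dY/dX) · (X/Y)

dY/dX = 69·X²
At X = 37: dY/dX = 94461, Y = 1165019

Elasticity = 94461 · (37 / 1165019) = 3

Interpretation: for a small percentage change in X, the percentage change in Y is approximately 3.00 times as large.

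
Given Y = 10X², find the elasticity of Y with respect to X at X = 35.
Elasticity = 2

Elasticity = (dY/dX) · (X/Y)

dY/dX = 20·X
At X = 35: dY/dX = 700, Y = 12250

Elasticity = 700 · (35 / 12250) = 2

Interpretation: for a small percentage change in X, the percentage change in Y is approximately 2.00 times as large.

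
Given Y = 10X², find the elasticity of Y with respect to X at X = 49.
Elasticity = 2

Elasticity = (dY/dX) · (X/Y)

dY/dX = 20·X
At X = 49: dY/dX = 980, Y = 24010

Elasticity = 980 · (49 / 24010) = 2

Interpretation: for a small percentage change in X, the percentage change in Y is approximately 2.00 times as large.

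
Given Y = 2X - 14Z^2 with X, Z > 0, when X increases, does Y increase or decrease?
Y increases

Taking the partial derivative:
∂Y/∂X = 2

∂Y/∂X = 2 > 0 (assuming positive values)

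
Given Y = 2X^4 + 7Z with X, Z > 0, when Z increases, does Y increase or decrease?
Y increases

Taking the partial derivative:
∂Y/∂Z = 7

∂Y/∂Z = 7 > 0 (assuming positive values)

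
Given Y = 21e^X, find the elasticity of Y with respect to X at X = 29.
Elasticity = 29

Elasticity = (dY/dX) · (X/Y)

dY/dX = 21·e^X
At X = 29: dY/dX = 21·e^29, Y = 21·e^29

Elasticity = (21·e^29) · (29 / (21·e^29)) = 29

Interpretation: for a small percentage change in X, the percentage change in Y is approximately 29.00 times as large.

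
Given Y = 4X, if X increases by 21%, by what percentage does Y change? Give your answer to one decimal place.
21.0%

For Y = 4X:
If X → X(1 + 0.21)
Then Y → Y · (1 + 0.21)^1
     = Y · 1.2100

Percentage change = ((1 + 0.21)^1 − 1) × 100% = 21.0%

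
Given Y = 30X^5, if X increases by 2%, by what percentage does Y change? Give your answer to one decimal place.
10.4%

For Y = 30X^5:
If X → X(1 + 0.02)
Then Y → Y · (1 + 0.02)^5
     ≈ Y · 1.1041

Percentage change = ((1 + 0.02)^5 − 1) × 100% ≈ 10.4%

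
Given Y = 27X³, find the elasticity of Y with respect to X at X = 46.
Elasticity = 3

Elasticity = (dY/dX) · (X/Y)

dY/dX = 81·X²
At X = 46: dY/dX = 171396, Y = 2628072

Elasticity = 171396 · (46 / 2628072) = 3

Interpretation: for a small percentage change in X, the percentage change in Y is approximately 3.00 times as large.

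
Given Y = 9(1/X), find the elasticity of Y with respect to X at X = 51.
Elasticity = -1

Elasticity = (dY/dX) · (X/Y)

dY/dX = -9/X²
At X = 51: dY/dX = -1/289, Y = 3/17

Elasticity = (-1/289) · (51 / (3/17)) = -1

Interpretation: for a small percentage change in X, the percentage change in Y is approximately -1.00 times as large.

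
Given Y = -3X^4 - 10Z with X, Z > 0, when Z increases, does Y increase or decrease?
Y decreases

Taking the partial derivative:
∂Y/∂Z = -10

∂Y/∂Z = -10 < 0 (assuming positive values)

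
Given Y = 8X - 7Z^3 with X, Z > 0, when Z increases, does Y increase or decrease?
Y decreases

Taking the partial derivative:
∂Y/∂Z = -21Z^2

∂Y/∂Z = -21Z^2 < 0 (assuming positive values)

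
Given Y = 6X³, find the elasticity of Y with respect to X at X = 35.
Elasticity = 3

Elasticity = (dY/dX) · (X/Y)

dY/dX = 18·X²
At X = 35: dY/dX = 22050, Y = 257250

Elasticity = 22050 · (35 / 257250) = 3

Interpretation: for a small percentage change in X, the percentage change in Y is approximately 3.00 times as large.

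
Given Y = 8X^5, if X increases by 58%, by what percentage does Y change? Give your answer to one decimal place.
884.7%

For Y = 8X^5:
If X → X(1 + 0.58)
Then Y → Y · (1 + 0.58)^5
     ≈ Y · 9.8466

Percentage change = ((1 + 0.58)^5 − 1) × 100% ≈ 884.7%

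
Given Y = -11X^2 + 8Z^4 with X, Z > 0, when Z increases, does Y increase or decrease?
Y increases

Taking the partial derivative:
∂Y/∂Z = 32Z^3

∂Y/∂Z = 32Z^3 > 0 (assuming positive values)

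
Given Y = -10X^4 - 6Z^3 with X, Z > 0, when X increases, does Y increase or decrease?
Y decreases

Taking the partial derivative:
∂Y/∂X = -40X^3

∂Y/∂X = -40X^3 < 0 (assuming positive values)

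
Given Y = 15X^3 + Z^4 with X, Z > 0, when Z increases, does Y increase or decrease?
Y increases

Taking the partial derivative:
∂Y/∂Z = 4Z^3

∂Y/∂Z = 4Z^3 > 0 (assuming positive values)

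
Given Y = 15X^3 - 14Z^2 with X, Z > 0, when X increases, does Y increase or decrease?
Y increases

Taking the partial derivative:
∂Y/∂X = 45X^2

∂Y/∂X = 45X^2 > 0 (assuming positive values)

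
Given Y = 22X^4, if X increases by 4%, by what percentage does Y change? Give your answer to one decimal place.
17.0%

For Y = 22X^4:
If X → X(1 + 0.04)
Then Y → Y · (1 + 0.04)^4
     ≈ Y · 1.1699

Percentage change = ((1 + 0.04)^4 − 1) × 100% ≈ 17.0%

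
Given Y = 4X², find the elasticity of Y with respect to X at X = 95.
Elasticity = 2

Elasticity = (dY/dX) · (X/Y)

dY/dX = 8·X
At X = 95: dY/dX = 760, Y = 36100

Elasticity = 760 · (95 / 36100) = 2

Interpretation: for a small percentage change in X, the percentage change in Y is approximately 2.00 times as large.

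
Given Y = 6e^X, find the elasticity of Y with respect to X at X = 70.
Elasticity = 70

Elasticity = (dY/dX) · (X/Y)

dY/dX = 6·e^X
At X = 70: dY/dX = 6·e^70, Y = 6·e^70

Elasticity = (6·e^70) · (70 / (6·e^70)) = 70

Interpretation: for a small percentage change in X, the percentage change in Y is approximately 70.00 times as large.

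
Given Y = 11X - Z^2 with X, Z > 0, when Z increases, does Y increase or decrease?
Y decreases

Taking the partial derivative:
∂Y/∂Z = -2Z

∂Y/∂Z = -2Z < 0 (assuming positive values)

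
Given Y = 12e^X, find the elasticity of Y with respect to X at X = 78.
Elasticity = 78

Elasticity = (dY/dX) · (X/Y)

dY/dX = 12·e^X
At X = 78: dY/dX = 12·e^78, Y = 12·e^78

Elasticity = (12·e^78) · (78 / (12·e^78)) = 78

Interpretation: for a small percentage change in X, the percentage change in Y is approximately 78.00 times as large.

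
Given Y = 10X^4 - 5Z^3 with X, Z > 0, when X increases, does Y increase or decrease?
Y increases

Taking the partial derivative:
∂Y/∂X = 40X^3

∂Y/∂X = 40X^3 > 0 (assuming positive values)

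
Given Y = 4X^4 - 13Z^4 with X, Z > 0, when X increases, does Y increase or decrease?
Y increases

Taking the partial derivative:
∂Y/∂X = 16X^3

∂Y/∂X = 16X^3 > 0 (assuming positive values)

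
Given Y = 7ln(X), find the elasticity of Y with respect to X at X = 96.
Elasticity = 1/ln(96) ≈ 0.2191

Elasticity = (dY/dX) · (X/Y)

dY/dX = 7/X
At X = 96: dY/dX = 7/96, Y = 7·ln(96)

Elasticity = (7/96) · (96 / (7·ln(96))) = 1/ln(96) ≈ 0.2191

Interpretation: for a small percentage change in X, the percentage change in Y is approximately 0.22 times as large.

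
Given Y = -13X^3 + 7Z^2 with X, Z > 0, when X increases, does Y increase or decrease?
Y decreases

Taking the partial derivative:
∂Y/∂X = -39X^2

∂Y/∂X = -39X^2 < 0 (assuming positive values)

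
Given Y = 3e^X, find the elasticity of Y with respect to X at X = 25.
Elasticity = 25

Elasticity = (dY/dX) · (X/Y)

dY/dX = 3·e^X
At X = 25: dY/dX = 3·e^25, Y = 3·e^25

Elasticity = (3·e^25) · (25 / (3·e^25)) = 25

Interpretation: for a small percentage change in X, the percentage change in Y is approximately 25.00 times as large.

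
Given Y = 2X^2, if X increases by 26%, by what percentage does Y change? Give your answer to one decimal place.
58.8%

For Y = 2X^2:
If X → X(1 + 0.26)
Then Y → Y · (1 + 0.26)^2
     = Y · 1.5876

Percentage change = ((1 + 0.26)^2 − 1) × 100% ≈ 58.8%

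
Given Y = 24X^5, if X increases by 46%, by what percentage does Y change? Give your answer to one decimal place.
563.4%

For Y = 24X^5:
If X → X(1 + 0.46)
Then Y → Y · (1 + 0.46)^5
     ≈ Y · 6.6338

Percentage change = ((1 + 0.46)^5 − 1) × 100% ≈ 563.4%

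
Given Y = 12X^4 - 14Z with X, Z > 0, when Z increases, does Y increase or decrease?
Y decreases

Taking the partial derivative:
∂Y/∂Z = -14

∂Y/∂Z = -14 < 0 (assuming positive values)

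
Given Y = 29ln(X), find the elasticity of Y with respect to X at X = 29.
Elasticity = 1/ln(29) ≈ 0.2970

Elasticity = (dY/dX) · (X/Y)

dY/dX = 29/X
At X = 29: dY/dX = 1, Y = 29·ln(29)

Elasticity = 1 · (29 / (29·ln(29))) = 1/ln(29) ≈ 0.2970

Interpretation: for a small percentage change in X, the percentage change in Y is approximately 0.30 times as large.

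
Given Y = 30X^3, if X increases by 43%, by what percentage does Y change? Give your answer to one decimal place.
192.4%

For Y = 30X^3:
If X → X(1 + 0.43)
Then Y → Y · (1 + 0.43)^3
     ≈ Y · 2.9242

Percentage change = ((1 + 0.43)^3 − 1) × 100% ≈ 192.4%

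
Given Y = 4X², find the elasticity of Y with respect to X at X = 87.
Elasticity = 2

Elasticity = (dY/dX) · (X/Y)

dY/dX = 8·X
At X = 87: dY/dX = 696, Y = 30276

Elasticity = 696 · (87 / 30276) = 2

Interpretation: for a small percentage change in X, the percentage change in Y is approximately 2.00 times as large.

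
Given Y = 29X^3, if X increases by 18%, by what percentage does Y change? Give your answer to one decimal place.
64.3%

For Y = 29X^3:
If X → X(1 + 0.18)
Then Y → Y · (1 + 0.18)^3
     ≈ Y · 1.6430

Percentage change = ((1 + 0.18)^3 − 1) × 100% ≈ 64.3%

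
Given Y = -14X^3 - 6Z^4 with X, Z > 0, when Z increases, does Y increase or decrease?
Y decreases

Taking the partial derivative:
∂Y/∂Z = -24Z^3

∂Y/∂Z = -24Z^3 < 0 (assuming positive values)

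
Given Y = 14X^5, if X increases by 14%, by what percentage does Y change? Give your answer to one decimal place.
92.5%

For Y = 14X^5:
If X → X(1 + 0.14)
Then Y → Y · (1 + 0.14)^5
     ≈ Y · 1.9254

Percentage change = ((1 + 0.14)^5 − 1) × 100% ≈ 92.5%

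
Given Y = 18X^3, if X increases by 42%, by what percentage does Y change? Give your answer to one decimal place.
186.3%

For Y = 18X^3:
If X → X(1 + 0.42)
Then Y → Y · (1 + 0.42)^3
     ≈ Y · 2.8633

Percentage change = ((1 + 0.42)^3 − 1) × 100% ≈ 186.3%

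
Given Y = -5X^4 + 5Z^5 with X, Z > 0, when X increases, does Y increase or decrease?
Y decreases

Taking the partial derivative:
∂Y/∂X = -20X^3

∂Y/∂X = -20X^3 < 0 (assuming positive values)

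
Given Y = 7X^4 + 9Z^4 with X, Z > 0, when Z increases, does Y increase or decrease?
Y increases

Taking the partial derivative:
∂Y/∂Z = 36Z^3

∂Y/∂Z = 36Z^3 > 0 (assuming positive values)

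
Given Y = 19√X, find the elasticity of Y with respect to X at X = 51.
Elasticity = 1/2

Elasticity = (dY/dX) · (X/Y)

dY/dX = 19/(2·√X)
At X = 51: dY/dX = 19·√51/102, Y = 19·√51

Elasticity = (19·√51/102) · (51 / (19·√51)) = 1/2

Interpretation: for a small percentage change in X, the percentage change in Y is approximately 0.50 times as large.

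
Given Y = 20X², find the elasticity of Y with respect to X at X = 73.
Elasticity = 2

Elasticity = (dY/dX) · (X/Y)

dY/dX = 40·X
At X = 73: dY/dX = 2920, Y = 106580

Elasticity = 2920 · (73 / 106580) = 2

Interpretation: for a small percentage change in X, the percentage change in Y is approximately 2.00 times as large.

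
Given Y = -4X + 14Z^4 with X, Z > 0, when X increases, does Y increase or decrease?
Y decreases

Taking the partial derivative:
∂Y/∂X = -4

∂Y/∂X = -4 < 0 (assuming positive values)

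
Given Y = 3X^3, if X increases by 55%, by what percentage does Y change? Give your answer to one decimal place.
272.4%

For Y = 3X^3:
If X → X(1 + 0.55)
Then Y → Y · (1 + 0.55)^3
     ≈ Y · 3.7239

Percentage change = ((1 + 0.55)^3 − 1) × 100% ≈ 272.4%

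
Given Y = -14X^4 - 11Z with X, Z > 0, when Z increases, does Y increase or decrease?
Y decreases

Taking the partial derivative:
∂Y/∂Z = -11

∂Y/∂Z = -11 < 0 (assuming positive values)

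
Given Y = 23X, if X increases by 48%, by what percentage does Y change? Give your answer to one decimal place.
48.0%

For Y = 23X:
If X → X(1 + 0.48)
Then Y → Y · (1 + 0.48)^1
     = Y · 1.4800

Percentage change = ((1 + 0.48)^1 − 1) × 100% = 48.0%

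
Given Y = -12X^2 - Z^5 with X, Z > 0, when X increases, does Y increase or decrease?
Y decreases

Taking the partial derivative:
∂Y/∂X = -24X

∂Y/∂X = -24X < 0 (assuming positive values)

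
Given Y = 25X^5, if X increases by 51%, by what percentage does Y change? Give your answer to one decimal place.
685.0%

For Y = 25X^5:
If X → X(1 + 0.51)
Then Y → Y · (1 + 0.51)^5
     ≈ Y · 7.8503

Percentage change = ((1 + 0.51)^5 − 1) × 100% ≈ 685.0%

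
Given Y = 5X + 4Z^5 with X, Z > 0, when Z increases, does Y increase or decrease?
Y increases

Taking the partial derivative:
∂Y/∂Z = 20Z^4

∂Y/∂Z = 20Z^4 > 0 (assuming positive values)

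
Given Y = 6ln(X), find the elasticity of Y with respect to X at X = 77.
Elasticity = 1/ln(77) ≈ 0.2302

Elasticity = (dY/dX) · (X/Y)

dY/dX = 6/X
At X = 77: dY/dX = 6/77, Y = 6·ln(77)

Elasticity = (6/77) · (77 / (6·ln(77))) = 1/ln(77) ≈ 0.2302

Interpretation: for a small percentage change in X, the percentage change in Y is approximately 0.23 times as large.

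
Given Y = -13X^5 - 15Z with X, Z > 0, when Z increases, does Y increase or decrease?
Y decreases

Taking the partial derivative:
∂Y/∂Z = -15

∂Y/∂Z = -15 < 0 (assuming positive values)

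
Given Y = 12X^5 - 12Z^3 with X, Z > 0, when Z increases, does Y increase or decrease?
Y decreases

Taking the partial derivative:
∂Y/∂Z = -36Z^2

∂Y/∂Z = -36Z^2 < 0 (assuming positive values)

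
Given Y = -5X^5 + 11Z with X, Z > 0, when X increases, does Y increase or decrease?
Y decreases

Taking the partial derivative:
∂Y/∂X = -25X^4

∂Y/∂X = -25X^4 < 0 (assuming positive values)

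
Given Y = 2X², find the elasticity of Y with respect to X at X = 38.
Elasticity = 2

Elasticity = (dY/dX) · (X/Y)

dY/dX = 4·X
At X = 38: dY/dX = 152, Y = 2888

Elasticity = 152 · (38 / 2888) = 2

Interpretation: for a small percentage change in X, the percentage change in Y is approximately 2.00 times as large.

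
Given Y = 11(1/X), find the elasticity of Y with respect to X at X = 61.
Elasticity = -1

Elasticity = (dY/dX) · (X/Y)

dY/dX = -11/X²
At X = 61: dY/dX = -11/3721, Y = 11/61

Elasticity = (-11/3721) · (61 / (11/61)) = -1

Interpretation: for a small percentage change in X, the percentage change in Y is approximately -1.00 times as large.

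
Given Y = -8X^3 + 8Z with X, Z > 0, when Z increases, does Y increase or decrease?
Y increases

Taking the partial derivative:
∂Y/∂Z = 8

∂Y/∂Z = 8 > 0 (assuming positive values)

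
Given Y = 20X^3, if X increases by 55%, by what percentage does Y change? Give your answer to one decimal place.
272.4%

For Y = 20X^3:
If X → X(1 + 0.55)
Then Y → Y · (1 + 0.55)^3
     ≈ Y · 3.7239

Percentage change = ((1 + 0.55)^3 − 1) × 100% ≈ 272.4%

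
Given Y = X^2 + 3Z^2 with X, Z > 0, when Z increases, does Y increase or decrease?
Y increases

Taking the partial derivative:
∂Y/∂Z = 6Z

∂Y/∂Z = 6Z > 0 (assuming positive values)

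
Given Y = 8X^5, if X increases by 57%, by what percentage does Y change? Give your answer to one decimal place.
853.9%

For Y = 8X^5:
If X → X(1 + 0.57)
Then Y → Y · (1 + 0.57)^5
     ≈ Y · 9.5389

Percentage change = ((1 + 0.57)^5 − 1) × 100% ≈ 853.9%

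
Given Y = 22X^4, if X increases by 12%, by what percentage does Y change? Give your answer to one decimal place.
57.4%

For Y = 22X^4:
If X → X(1 + 0.12)
Then Y → Y · (1 + 0.12)^4
     ≈ Y · 1.5735

Percentage change = ((1 + 0.12)^4 − 1) × 100% ≈ 57.4%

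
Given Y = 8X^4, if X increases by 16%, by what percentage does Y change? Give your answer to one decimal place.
81.1%

For Y = 8X^4:
If X → X(1 + 0.16)
Then Y → Y · (1 + 0.16)^4
     ≈ Y · 1.8106

Percentage change = ((1 + 0.16)^4 − 1) × 100% ≈ 81.1%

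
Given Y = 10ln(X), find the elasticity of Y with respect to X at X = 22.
Elasticity = 1/ln(22) ≈ 0.3235

Elasticity = (dY/dX) · (X/Y)

dY/dX = 10/X
At X = 22: dY/dX = 5/11, Y = 10·ln(22)

Elasticity = (5/11) · (22 / (10·ln(22))) = 1/ln(22) ≈ 0.3235

Interpretation: for a small percentage change in X, the percentage change in Y is approximately 0.32 times as large.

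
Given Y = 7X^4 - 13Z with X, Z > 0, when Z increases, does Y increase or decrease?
Y decreases

Taking the partial derivative:
∂Y/∂Z = -13

∂Y/∂Z = -13 < 0 (assuming positive values)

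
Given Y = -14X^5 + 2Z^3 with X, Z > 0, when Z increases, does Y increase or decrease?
Y increases

Taking the partial derivative:
∂Y/∂Z = 6Z^2

∂Y/∂Z = 6Z^2 > 0 (assuming positive values)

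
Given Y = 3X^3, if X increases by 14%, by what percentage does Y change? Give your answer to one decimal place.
48.2%

For Y = 3X^3:
If X → X(1 + 0.14)
Then Y → Y · (1 + 0.14)^3
     ≈ Y · 1.4815

Percentage change = ((1 + 0.14)^3 − 1) × 100% ≈ 48.2%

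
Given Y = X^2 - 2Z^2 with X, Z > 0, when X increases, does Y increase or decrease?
Y increases

Taking the partial derivative:
∂Y/∂X = 2X

∂Y/∂X = 2X > 0 (assuming positive values)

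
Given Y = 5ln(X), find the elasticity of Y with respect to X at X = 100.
Elasticity = 1/ln(100) ≈ 0.2171

Elasticity = (dY/dX) · (X/Y)

dY/dX = 5/X
At X = 100: dY/dX = 1/20, Y = 5·ln(100)

Elasticity = (1/20) · (100 / (5·ln(100))) = 1/ln(100) ≈ 0.2171

Interpretation: for a small percentage change in X, the percentage change in Y is approximately 0.22 times as large.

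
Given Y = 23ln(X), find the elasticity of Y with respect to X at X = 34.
Elasticity = 1/ln(34) ≈ 0.2836

Elasticity = (dY/dX) · (X/Y)

dY/dX = 23/X
At X = 34: dY/dX = 23/34, Y = 23·ln(34)

Elasticity = (23/34) · (34 / (23·ln(34))) = 1/ln(34) ≈ 0.2836

Interpretation: for a small percentage change in X, the percentage change in Y is approximately 0.28 times as large.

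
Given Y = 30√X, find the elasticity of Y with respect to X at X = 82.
Elasticity = 1/2

Elasticity = (dY/dX) · (X/Y)

dY/dX = 15/√X
At X = 82: dY/dX = 15·√82/82, Y = 30·√82

Elasticity = (15·√82/82) · (82 / (30·√82)) = 1/2

Interpretation: for a small percentage change in X, the percentage change in Y is approximately 0.50 times as large.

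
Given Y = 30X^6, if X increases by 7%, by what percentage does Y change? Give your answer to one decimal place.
50.1%

For Y = 30X^6:
If X → X(1 + 0.07)
Then Y → Y · (1 + 0.07)^6
     ≈ Y · 1.5007

Percentage change = ((1 + 0.07)^6 − 1) × 100% ≈ 50.1%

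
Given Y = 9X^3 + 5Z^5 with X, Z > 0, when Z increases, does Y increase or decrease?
Y increases

Taking the partial derivative:
∂Y/∂Z = 25Z^4

∂Y/∂Z = 25Z^4 > 0 (assuming positive values)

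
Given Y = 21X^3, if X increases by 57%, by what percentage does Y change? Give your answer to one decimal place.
287.0%

For Y = 21X^3:
If X → X(1 + 0.57)
Then Y → Y · (1 + 0.57)^3
     ≈ Y · 3.8699

Percentage change = ((1 + 0.57)^3 − 1) × 100% ≈ 287.0%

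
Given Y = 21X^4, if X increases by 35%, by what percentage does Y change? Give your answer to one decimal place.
232.2%

For Y = 21X^4:
If X → X(1 + 0.35)
Then Y → Y · (1 + 0.35)^4
     ≈ Y · 3.3215

Percentage change = ((1 + 0.35)^4 − 1) × 100% ≈ 232.2%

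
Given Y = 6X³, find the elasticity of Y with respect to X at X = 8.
Elasticity = 3

Elasticity = (dY/dX) · (X/Y)

dY/dX = 18·X²
At X = 8: dY/dX = 1152, Y = 3072

Elasticity = 1152 · (8 / 3072) = 3

Interpretation: for a small percentage change in X, the percentage change in Y is approximately 3.00 times as large.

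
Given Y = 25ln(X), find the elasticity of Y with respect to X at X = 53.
Elasticity = 1/ln(53) ≈ 0.2519

Elasticity = (dY/dX) · (X/Y)

dY/dX = 25/X
At X = 53: dY/dX = 25/53, Y = 25·ln(53)

Elasticity = (25/53) · (53 / (25·ln(53))) = 1/ln(53) ≈ 0.2519

Interpretation: for a small percentage change in X, the percentage change in Y is approximately 0.25 times as large.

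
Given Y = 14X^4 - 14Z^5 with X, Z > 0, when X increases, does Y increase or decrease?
Y increases

Taking the partial derivative:
∂Y/∂X = 56X^3

∂Y/∂X = 56X^3 > 0 (assuming positive values)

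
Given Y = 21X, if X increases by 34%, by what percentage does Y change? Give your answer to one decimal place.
34.0%

For Y = 21X:
If X → X(1 + 0.34)
Then Y → Y · (1 + 0.34)^1
     = Y · 1.3400

Percentage change = ((1 + 0.34)^1 − 1) × 100% = 34.0%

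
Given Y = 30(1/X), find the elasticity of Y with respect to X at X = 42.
Elasticity = -1

Elasticity = (dY/dX) · (X/Y)

dY/dX = -30/X²
At X = 42: dY/dX = -5/294, Y = 5/7

Elasticity = (-5/294) · (42 / (5/7)) = -1

Interpretation: for a small percentage change in X, the percentage change in Y is approximately -1.00 times as large.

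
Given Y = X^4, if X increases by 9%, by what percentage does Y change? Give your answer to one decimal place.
41.2%

For Y = X^4:
If X → X(1 + 0.09)
Then Y → Y · (1 + 0.09)^4
     ≈ Y · 1.4116

Percentage change = ((1 + 0.09)^4 − 1) × 100% ≈ 41.2%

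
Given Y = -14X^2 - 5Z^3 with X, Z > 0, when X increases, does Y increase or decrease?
Y decreases

Taking the partial derivative:
∂Y/∂X = -28X

∂Y/∂X = -28X < 0 (assuming positive values)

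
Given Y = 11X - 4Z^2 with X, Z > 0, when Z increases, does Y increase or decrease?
Y decreases

Taking the partial derivative:
∂Y/∂Z = -8Z

∂Y/∂Z = -8Z < 0 (assuming positive values)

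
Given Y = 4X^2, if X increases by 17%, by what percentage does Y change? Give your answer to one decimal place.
36.9%

For Y = 4X^2:
If X → X(1 + 0.17)
Then Y → Y · (1 + 0.17)^2
     = Y · 1.3689

Percentage change = ((1 + 0.17)^2 − 1) × 100% ≈ 36.9%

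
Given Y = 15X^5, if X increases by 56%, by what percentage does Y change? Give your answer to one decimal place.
823.9%

For Y = 15X^5:
If X → X(1 + 0.56)
Then Y → Y · (1 + 0.56)^5
     ≈ Y · 9.2390

Percentage change = ((1 + 0.56)^5 − 1) × 100% ≈ 823.9%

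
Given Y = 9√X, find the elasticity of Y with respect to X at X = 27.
Elasticity = 1/2

Elasticity = (dY/dX) · (X/Y)

dY/dX = 9/(2·√X)
At X = 27: dY/dX = √3/2, Y = 27·√3

Elasticity = (√3/2) · (27 / (27·√3)) = 1/2

Interpretation: for a small percentage change in X, the percentage change in Y is approximately 0.50 times as large.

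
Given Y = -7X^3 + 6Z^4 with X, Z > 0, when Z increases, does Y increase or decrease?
Y increases

Taking the partial derivative:
∂Y/∂Z = 24Z^3

∂Y/∂Z = 24Z^3 > 0 (assuming positive values)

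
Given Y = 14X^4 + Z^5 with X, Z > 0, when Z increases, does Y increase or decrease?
Y increases

Taking the partial derivative:
∂Y/∂Z = 5Z^4

∂Y/∂Z = 5Z^4 > 0 (assuming positive values)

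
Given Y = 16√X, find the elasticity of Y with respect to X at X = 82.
Elasticity = 1/2

Elasticity = (dY/dX) · (X/Y)

dY/dX = 8/√X
At X = 82: dY/dX = 4·√82/41, Y = 16·√82

Elasticity = (4·√82/41) · (82 / (16·√82)) = 1/2

Interpretation: for a small percentage change in X, the percentage change in Y is approximately 0.50 times as large.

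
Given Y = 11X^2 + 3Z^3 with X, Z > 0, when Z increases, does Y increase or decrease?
Y increases

Taking the partial derivative:
∂Y/∂Z = 9Z^2

∂Y/∂Z = 9Z^2 > 0 (assuming positive values)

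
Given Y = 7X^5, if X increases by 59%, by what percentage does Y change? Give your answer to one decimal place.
916.2%

For Y = 7X^5:
If X → X(1 + 0.59)
Then Y → Y · (1 + 0.59)^5
     ≈ Y · 10.1622

Percentage change = ((1 + 0.59)^5 − 1) × 100% ≈ 916.2%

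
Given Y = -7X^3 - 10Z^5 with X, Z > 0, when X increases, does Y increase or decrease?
Y decreases

Taking the partial derivative:
∂Y/∂X = -21X^2

∂Y/∂X = -21X^2 < 0 (assuming positive values)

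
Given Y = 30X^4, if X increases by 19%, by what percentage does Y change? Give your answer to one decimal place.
100.5%

For Y = 30X^4:
If X → X(1 + 0.19)
Then Y → Y · (1 + 0.19)^4
     ≈ Y · 2.0053

Percentage change = ((1 + 0.19)^4 − 1) × 100% ≈ 100.5%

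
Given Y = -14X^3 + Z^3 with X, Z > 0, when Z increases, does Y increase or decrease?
Y increases

Taking the partial derivative:
∂Y/∂Z = 3Z^2

∂Y/∂Z = 3Z^2 > 0 (assuming positive values)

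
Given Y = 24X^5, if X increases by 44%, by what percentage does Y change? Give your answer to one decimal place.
519.2%

For Y = 24X^5:
If X → X(1 + 0.44)
Then Y → Y · (1 + 0.44)^5
     ≈ Y · 6.1917

Percentage change = ((1 + 0.44)^5 − 1) × 100% ≈ 519.2%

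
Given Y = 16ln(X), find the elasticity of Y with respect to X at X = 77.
Elasticity = 1/ln(77) ≈ 0.2302

Elasticity = (dY/dX) · (X/Y)

dY/dX = 16/X
At X = 77: dY/dX = 16/77, Y = 16·ln(77)

Elasticity = (16/77) · (77 / (16·ln(77))) = 1/ln(77) ≈ 0.2302

Interpretation: for a small percentage change in X, the percentage change in Y is approximately 0.23 times as large.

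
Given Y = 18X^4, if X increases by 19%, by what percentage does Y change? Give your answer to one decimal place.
100.5%

For Y = 18X^4:
If X → X(1 + 0.19)
Then Y → Y · (1 + 0.19)^4
     ≈ Y · 2.0053

Percentage change = ((1 + 0.19)^4 − 1) × 100% ≈ 100.5%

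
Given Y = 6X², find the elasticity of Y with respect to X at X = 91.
Elasticity = 2

Elasticity = (dY/dX) · (X/Y)

dY/dX = 12·X
At X = 91: dY/dX = 1092, Y = 49686

Elasticity = 1092 · (91 / 49686) = 2

Interpretation: for a small percentage change in X, the percentage change in Y is approximately 2.00 times as large.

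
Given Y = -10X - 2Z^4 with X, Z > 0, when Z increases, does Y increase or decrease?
Y decreases

Taking the partial derivative:
∂Y/∂Z = -8Z^3

∂Y/∂Z = -8Z^3 < 0 (assuming positive values)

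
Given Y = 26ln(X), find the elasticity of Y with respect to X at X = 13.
Elasticity = 1/ln(13) ≈ 0.3899

Elasticity = (dY/dX) · (X/Y)

dY/dX = 26/X
At X = 13: dY/dX = 2, Y = 26·ln(13)

Elasticity = 2 · (13 / (26·ln(13))) = 1/ln(13) ≈ 0.3899

Interpretation: for a small percentage change in X, the percentage change in Y is approximately 0.39 times as large.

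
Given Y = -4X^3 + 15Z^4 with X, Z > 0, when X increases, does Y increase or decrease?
Y decreases

Taking the partial derivative:
∂Y/∂X = -12X^2

∂Y/∂X = -12X^2 < 0 (assuming positive values)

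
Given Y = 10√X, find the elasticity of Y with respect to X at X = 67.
Elasticity = 1/2

Elasticity = (dY/dX) · (X/Y)

dY/dX = 5/√X
At X = 67: dY/dX = 5·√67/67, Y = 10·√67

Elasticity = (5·√67/67) · (67 / (10·√67)) = 1/2

Interpretation: for a small percentage change in X, the percentage change in Y is approximately 0.50 times as large.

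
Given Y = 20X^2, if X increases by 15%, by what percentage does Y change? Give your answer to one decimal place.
32.3%

For Y = 20X^2:
If X → X(1 + 0.15)
Then Y → Y · (1 + 0.15)^2
     = Y · 1.3225

Percentage change = ((1 + 0.15)^2 − 1) × 100% ≈ 32.3%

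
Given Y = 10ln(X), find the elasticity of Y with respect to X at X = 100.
Elasticity = 1/ln(100) ≈ 0.2171

Elasticity = (dY/dX) · (X/Y)

dY/dX = 10/X
At X = 100: dY/dX = 1/10, Y = 10·ln(100)

Elasticity = (1/10) · (100 / (10·ln(100))) = 1/ln(100) ≈ 0.2171

Interpretation: for a small percentage change in X, the percentage change in Y is approximately 0.22 times as large.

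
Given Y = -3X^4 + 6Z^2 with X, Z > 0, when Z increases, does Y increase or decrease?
Y increases

Taking the partial derivative:
∂Y/∂Z = 12Z

∂Y/∂Z = 12Z > 0 (assuming positive values)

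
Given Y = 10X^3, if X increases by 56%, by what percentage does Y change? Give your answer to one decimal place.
279.6%

For Y = 10X^3:
If X → X(1 + 0.56)
Then Y → Y · (1 + 0.56)^3
     ≈ Y · 3.7964

Percentage change = ((1 + 0.56)^3 − 1) × 100% ≈ 279.6%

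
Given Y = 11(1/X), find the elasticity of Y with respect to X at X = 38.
Elasticity = -1

Elasticity = (dY/dX) · (X/Y)

dY/dX = -11/X²
At X = 38: dY/dX = -11/1444, Y = 11/38

Elasticity = (-11/1444) · (38 / (11/38)) = -1

Interpretation: for a small percentage change in X, the percentage change in Y is approximately -1.00 times as large.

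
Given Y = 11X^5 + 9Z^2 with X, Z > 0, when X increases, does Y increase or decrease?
Y increases

Taking the partial derivative:
∂Y/∂X = 55X^4

∂Y/∂X = 55X^4 > 0 (assuming positive values)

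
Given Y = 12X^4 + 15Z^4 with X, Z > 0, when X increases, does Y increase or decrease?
Y increases

Taking the partial derivative:
∂Y/∂X = 48X^3

∂Y/∂X = 48X^3 > 0 (assuming positive values)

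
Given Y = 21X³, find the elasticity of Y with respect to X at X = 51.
Elasticity = 3

Elasticity = (dY/dX) · (X/Y)

dY/dX = 63·X²
At X = 51: dY/dX = 163863, Y = 2785671

Elasticity = 163863 · (51 / 2785671) = 3

Interpretation: for a small percentage change in X, the percentage change in Y is approximately 3.00 times as large.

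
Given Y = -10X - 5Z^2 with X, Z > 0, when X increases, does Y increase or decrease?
Y decreases

Taking the partial derivative:
∂Y/∂X = -10

∂Y/∂X = -10 < 0 (assuming positive values)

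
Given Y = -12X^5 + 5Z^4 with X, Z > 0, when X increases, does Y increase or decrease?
Y decreases

Taking the partial derivative:
∂Y/∂X = -60X^4

∂Y/∂X = -60X^4 < 0 (assuming positive values)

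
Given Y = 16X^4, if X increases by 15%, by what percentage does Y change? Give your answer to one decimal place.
74.9%

For Y = 16X^4:
If X → X(1 + 0.15)
Then Y → Y · (1 + 0.15)^4
     ≈ Y · 1.7490

Percentage change = ((1 + 0.15)^4 − 1) × 100% ≈ 74.9%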